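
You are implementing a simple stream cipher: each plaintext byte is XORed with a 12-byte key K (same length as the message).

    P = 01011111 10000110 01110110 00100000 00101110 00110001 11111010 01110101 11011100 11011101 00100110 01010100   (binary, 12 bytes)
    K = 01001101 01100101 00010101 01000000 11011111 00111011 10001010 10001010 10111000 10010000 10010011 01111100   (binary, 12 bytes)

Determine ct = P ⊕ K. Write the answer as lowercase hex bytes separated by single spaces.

12 e3 63 60 f1 0a 70 ff 64 4d b5 28

XOR is its own inverse, so applying the key byte-wise gives the result directly.
byte 0:  95 xor  77 =  18
byte 1: 134 xor 101 = 227
byte 2: 118 xor  21 =  99
byte 3:  32 xor  64 =  96
byte 4:  46 xor 223 = 241
byte 5:  49 xor  59 =  10
byte 6: 250 xor 138 = 112
byte 7: 117 xor 138 = 255
byte 8: 220 xor 184 = 100
byte 9: 221 xor 144 =  77
byte 10:  38 xor 147 = 181
byte 11:  84 xor 124 =  40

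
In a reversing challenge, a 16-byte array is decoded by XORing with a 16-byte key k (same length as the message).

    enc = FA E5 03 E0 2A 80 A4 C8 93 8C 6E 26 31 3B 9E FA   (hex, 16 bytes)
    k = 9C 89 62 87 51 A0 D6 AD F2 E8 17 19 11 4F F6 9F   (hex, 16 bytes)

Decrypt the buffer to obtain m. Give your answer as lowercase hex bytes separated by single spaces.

66 6c 61 67 7b 20 72 65 61 64 79 3f 20 74 68 65

byte 0: fa xor 9c = 66
byte 1: e5 xor 89 = 6c
byte 2: 03 xor 62 = 61
byte 3: e0 xor 87 = 67
byte 4: 2a xor 51 = 7b
byte 5: 80 xor a0 = 20
byte 6: a4 xor d6 = 72
byte 7: c8 xor ad = 65
byte 8: 93 xor f2 = 61
byte 9: 8c xor e8 = 64
byte 10: 6e xor 17 = 79
byte 11: 26 xor 19 = 3f
byte 12: 31 xor 11 = 20
byte 13: 3b xor 4f = 74
byte 14: 9e xor f6 = 68
byte 15: fa xor 9f = 65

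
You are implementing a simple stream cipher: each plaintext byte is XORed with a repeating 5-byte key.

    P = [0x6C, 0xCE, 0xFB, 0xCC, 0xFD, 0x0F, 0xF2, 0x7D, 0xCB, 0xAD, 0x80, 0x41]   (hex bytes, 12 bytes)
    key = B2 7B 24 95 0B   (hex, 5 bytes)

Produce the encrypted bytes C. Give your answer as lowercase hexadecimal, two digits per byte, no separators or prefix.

The 5-byte key repeats, so the effective keystream is b2 7b 24 95 0b b2 7b 24 95 0b b2 7b.
byte 0: 6c xor b2 = de
byte 1: ce xor 7b = b5
byte 2: fb xor 24 = df
byte 3: cc xor 95 = 59
byte 4: fd xor 0b = f6
byte 5: 0f xor b2 = bd
byte 6: f2 xor 7b = 89
byte 7: 7d xor 24 = 59
byte 8: cb xor 95 = 5e
byte 9: ad xor 0b = a6
byte 10: 80 xor b2 = 32
byte 11: 41 xor 7b = 3a

deb5df59f6bd89595ea6323a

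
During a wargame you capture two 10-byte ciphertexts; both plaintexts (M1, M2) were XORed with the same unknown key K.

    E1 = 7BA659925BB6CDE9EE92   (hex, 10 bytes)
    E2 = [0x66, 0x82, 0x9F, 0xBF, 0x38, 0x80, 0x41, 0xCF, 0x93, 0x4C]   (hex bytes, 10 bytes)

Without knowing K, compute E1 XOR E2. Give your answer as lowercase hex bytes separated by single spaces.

1d 24 c6 2d 63 36 8c 26 7d de

E1 ⊕ E2 = (M1 ⊕ K) ⊕ (M2 ⊕ K) = M1 ⊕ M2 — the shared key cancels under XOR.
byte 0: 01111011 xor 01100110 = 00011101
byte 1: 10100110 xor 10000010 = 00100100
byte 2: 01011001 xor 10011111 = 11000110
byte 3: 10010010 xor 10111111 = 00101101
byte 4: 01011011 xor 00111000 = 01100011
byte 5: 10110110 xor 10000000 = 00110110
byte 6: 11001101 xor 01000001 = 10001100
byte 7: 11101001 xor 11001111 = 00100110
byte 8: 11101110 xor 10010011 = 01111101
byte 9: 10010010 xor 01001100 = 11011110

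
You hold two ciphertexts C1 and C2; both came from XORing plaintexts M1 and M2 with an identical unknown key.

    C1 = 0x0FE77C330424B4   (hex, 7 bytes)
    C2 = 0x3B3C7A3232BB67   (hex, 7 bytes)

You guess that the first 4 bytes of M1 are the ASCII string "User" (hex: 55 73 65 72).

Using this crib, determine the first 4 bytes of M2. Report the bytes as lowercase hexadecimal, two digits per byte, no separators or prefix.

61a86373

First, C1 ⊕ C2 = (M1 ⊕ K) ⊕ (M2 ⊕ K) = M1 ⊕ M2, so the key drops out. Then M2 = (M1 ⊕ M2) ⊕ M1 over the first 4 bytes.
byte 0: (0f ^ 3b) ^ 55 = 34 ^ 55 = 61
byte 1: (e7 ^ 3c) ^ 73 = db ^ 73 = a8
byte 2: (7c ^ 7a) ^ 65 = 06 ^ 65 = 63
byte 3: (33 ^ 32) ^ 72 = 01 ^ 72 = 73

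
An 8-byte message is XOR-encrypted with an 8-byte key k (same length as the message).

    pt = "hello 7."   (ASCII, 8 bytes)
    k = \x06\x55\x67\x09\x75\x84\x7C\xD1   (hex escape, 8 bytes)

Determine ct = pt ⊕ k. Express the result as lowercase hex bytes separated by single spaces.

68 xor 06 = 6e
65 xor 55 = 30
6c xor 67 = 0b
6c xor 09 = 65
6f xor 75 = 1a
20 xor 84 = a4
37 xor 7c = 4b
2e xor d1 = ff

6e 30 0b 65 1a a4 4b ff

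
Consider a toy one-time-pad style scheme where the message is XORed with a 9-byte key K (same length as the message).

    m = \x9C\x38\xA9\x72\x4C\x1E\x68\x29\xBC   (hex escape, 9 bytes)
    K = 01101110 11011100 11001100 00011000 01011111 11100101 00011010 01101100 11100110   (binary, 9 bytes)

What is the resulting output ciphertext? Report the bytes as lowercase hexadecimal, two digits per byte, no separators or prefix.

f2e4656a13fb72455a

XOR is its own inverse, so applying the key byte-wise gives the result directly.
9c ^ 6e = f2
38 ^ dc = e4
a9 ^ cc = 65
72 ^ 18 = 6a
4c ^ 5f = 13
1e ^ e5 = fb
68 ^ 1a = 72
29 ^ 6c = 45
bc ^ e6 = 5a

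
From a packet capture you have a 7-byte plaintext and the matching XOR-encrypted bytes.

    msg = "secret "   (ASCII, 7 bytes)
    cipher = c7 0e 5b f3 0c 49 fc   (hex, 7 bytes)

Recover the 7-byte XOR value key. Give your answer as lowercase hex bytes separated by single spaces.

Since cipher = msg ⊕ key, XORing both sides with msg gives key = msg ⊕ cipher.
73 ⊕ c7 = b4
65 ⊕ 0e = 6b
63 ⊕ 5b = 38
72 ⊕ f3 = 81
65 ⊕ 0c = 69
74 ⊕ 49 = 3d
20 ⊕ fc = dc

b4 6b 38 81 69 3d dc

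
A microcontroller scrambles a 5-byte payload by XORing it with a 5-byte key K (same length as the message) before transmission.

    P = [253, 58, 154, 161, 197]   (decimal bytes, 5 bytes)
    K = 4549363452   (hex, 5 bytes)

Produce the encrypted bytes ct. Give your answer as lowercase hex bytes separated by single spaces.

XOR is its own inverse, so applying the key byte-wise gives the result directly.
fd XOR 45 = b8
3a XOR 49 = 73
9a XOR 36 = ac
a1 XOR 34 = 95
c5 XOR 52 = 97

b8 73 ac 95 97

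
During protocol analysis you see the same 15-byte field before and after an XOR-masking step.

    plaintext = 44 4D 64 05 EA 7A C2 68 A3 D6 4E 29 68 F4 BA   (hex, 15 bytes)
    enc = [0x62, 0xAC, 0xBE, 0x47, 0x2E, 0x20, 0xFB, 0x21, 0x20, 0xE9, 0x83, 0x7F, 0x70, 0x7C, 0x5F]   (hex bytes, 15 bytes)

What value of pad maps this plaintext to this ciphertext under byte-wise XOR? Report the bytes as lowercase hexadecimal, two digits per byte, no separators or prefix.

26e1da42c45a3949833fcd561888e5

Since enc = plaintext ⊕ pad, XORing both sides with plaintext gives pad = plaintext ⊕ enc.
byte 0: 44 ^ 62 = 26
byte 1: 4d ^ ac = e1
byte 2: 64 ^ be = da
byte 3: 05 ^ 47 = 42
byte 4: ea ^ 2e = c4
byte 5: 7a ^ 20 = 5a
byte 6: c2 ^ fb = 39
byte 7: 68 ^ 21 = 49
byte 8: a3 ^ 20 = 83
byte 9: d6 ^ e9 = 3f
byte 10: 4e ^ 83 = cd
byte 11: 29 ^ 7f = 56
byte 12: 68 ^ 70 = 18
byte 13: f4 ^ 7c = 88
byte 14: ba ^ 5f = e5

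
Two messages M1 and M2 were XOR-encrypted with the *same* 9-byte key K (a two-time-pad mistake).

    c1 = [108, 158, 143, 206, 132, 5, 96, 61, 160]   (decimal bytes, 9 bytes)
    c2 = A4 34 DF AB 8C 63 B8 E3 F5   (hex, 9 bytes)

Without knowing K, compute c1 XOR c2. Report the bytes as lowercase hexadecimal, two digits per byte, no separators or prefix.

c8aa50650866d8de55

c1 ⊕ c2 = (M1 ⊕ K) ⊕ (M2 ⊕ K) = M1 ⊕ M2 — the shared key cancels under XOR.
byte 0: 01101100 XOR 10100100 = 11001000
byte 1: 10011110 XOR 00110100 = 10101010
byte 2: 10001111 XOR 11011111 = 01010000
byte 3: 11001110 XOR 10101011 = 01100101
byte 4: 10000100 XOR 10001100 = 00001000
byte 5: 00000101 XOR 01100011 = 01100110
byte 6: 01100000 XOR 10111000 = 11011000
byte 7: 00111101 XOR 11100011 = 11011110
byte 8: 10100000 XOR 11110101 = 01010101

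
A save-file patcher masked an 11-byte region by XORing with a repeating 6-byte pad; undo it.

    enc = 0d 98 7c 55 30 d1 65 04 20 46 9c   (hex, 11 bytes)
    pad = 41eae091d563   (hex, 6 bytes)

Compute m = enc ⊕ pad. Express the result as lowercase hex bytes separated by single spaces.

4c 72 9c c4 e5 b2 24 ee c0 d7 49

The 6-byte key repeats, so the effective keystream is 41 ea e0 91 d5 63 41 ea e0 91 d5.
byte 0:  13 XOR  65 =  76
byte 1: 152 XOR 234 = 114
byte 2: 124 XOR 224 = 156
byte 3:  85 XOR 145 = 196
byte 4:  48 XOR 213 = 229
byte 5: 209 XOR  99 = 178
byte 6: 101 XOR  65 =  36
byte 7:   4 XOR 234 = 238
byte 8:  32 XOR 224 = 192
byte 9:  70 XOR 145 = 215
byte 10: 156 XOR 213 =  73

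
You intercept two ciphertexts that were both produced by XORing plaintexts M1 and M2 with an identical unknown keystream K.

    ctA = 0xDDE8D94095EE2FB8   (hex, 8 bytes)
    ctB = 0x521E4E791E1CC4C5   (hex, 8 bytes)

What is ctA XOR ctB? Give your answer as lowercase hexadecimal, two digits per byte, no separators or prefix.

ctA ⊕ ctB = (M1 ⊕ K) ⊕ (M2 ⊕ K) = M1 ⊕ M2 — the shared key cancels under XOR.
221 ^  82 = 143
232 ^  30 = 246
217 ^  78 = 151
 64 ^ 121 =  57
149 ^  30 = 139
238 ^  28 = 242
 47 ^ 196 = 235
184 ^ 197 = 125

8ff697398bf2eb7d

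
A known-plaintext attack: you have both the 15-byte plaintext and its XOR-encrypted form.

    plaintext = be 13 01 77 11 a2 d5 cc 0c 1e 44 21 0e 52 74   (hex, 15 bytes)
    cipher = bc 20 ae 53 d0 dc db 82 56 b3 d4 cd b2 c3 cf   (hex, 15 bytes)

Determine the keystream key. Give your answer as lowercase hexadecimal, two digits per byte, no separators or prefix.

Since cipher = plaintext ⊕ key, XORing both sides with plaintext gives key = plaintext ⊕ cipher.
be ^ bc = 02
13 ^ 20 = 33
01 ^ ae = af
77 ^ 53 = 24
11 ^ d0 = c1
a2 ^ dc = 7e
d5 ^ db = 0e
cc ^ 82 = 4e
0c ^ 56 = 5a
1e ^ b3 = ad
44 ^ d4 = 90
21 ^ cd = ec
0e ^ b2 = bc
52 ^ c3 = 91
74 ^ cf = bb

0233af24c17e0e4e5aad90ecbc91bb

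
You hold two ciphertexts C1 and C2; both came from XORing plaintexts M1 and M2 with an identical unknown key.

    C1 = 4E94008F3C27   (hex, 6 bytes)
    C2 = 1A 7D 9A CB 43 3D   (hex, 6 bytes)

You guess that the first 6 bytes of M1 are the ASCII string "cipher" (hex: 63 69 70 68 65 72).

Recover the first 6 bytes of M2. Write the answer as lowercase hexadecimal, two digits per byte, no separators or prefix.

First, C1 ⊕ C2 = (M1 ⊕ K) ⊕ (M2 ⊕ K) = M1 ⊕ M2, so the key drops out. Then M2 = (M1 ⊕ M2) ⊕ M1 over the first 6 bytes.
byte 0: (4e ^ 1a) ^ 63 = 54 ^ 63 = 37
byte 1: (94 ^ 7d) ^ 69 = e9 ^ 69 = 80
byte 2: (00 ^ 9a) ^ 70 = 9a ^ 70 = ea
byte 3: (8f ^ cb) ^ 68 = 44 ^ 68 = 2c
byte 4: (3c ^ 43) ^ 65 = 7f ^ 65 = 1a
byte 5: (27 ^ 3d) ^ 72 = 1a ^ 72 = 68

3780ea2c1a68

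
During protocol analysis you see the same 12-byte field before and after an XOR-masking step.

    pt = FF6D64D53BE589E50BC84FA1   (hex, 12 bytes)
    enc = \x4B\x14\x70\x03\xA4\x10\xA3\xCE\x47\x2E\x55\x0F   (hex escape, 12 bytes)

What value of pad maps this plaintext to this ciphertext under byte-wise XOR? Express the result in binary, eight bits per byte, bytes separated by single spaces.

10110100 01111001 00010100 11010110 10011111 11110101 00101010 00101011 01001100 11100110 00011010 10101110

Since enc = pt ⊕ pad, XORing both sides with pt gives pad = pt ⊕ enc.
ff ^ 4b = b4
6d ^ 14 = 79
64 ^ 70 = 14
d5 ^ 03 = d6
3b ^ a4 = 9f
e5 ^ 10 = f5
89 ^ a3 = 2a
e5 ^ ce = 2b
0b ^ 47 = 4c
c8 ^ 2e = e6
4f ^ 55 = 1a
a1 ^ 0f = ae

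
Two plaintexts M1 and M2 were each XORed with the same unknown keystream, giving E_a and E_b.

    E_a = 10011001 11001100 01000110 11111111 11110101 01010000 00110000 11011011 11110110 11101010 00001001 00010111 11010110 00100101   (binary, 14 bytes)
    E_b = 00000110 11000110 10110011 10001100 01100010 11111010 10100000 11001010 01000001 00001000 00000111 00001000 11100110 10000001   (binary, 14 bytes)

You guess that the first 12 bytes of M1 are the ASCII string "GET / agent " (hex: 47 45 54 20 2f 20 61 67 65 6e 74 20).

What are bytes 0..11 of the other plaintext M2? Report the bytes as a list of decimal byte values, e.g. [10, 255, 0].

First, E_a ⊕ E_b = (M1 ⊕ K) ⊕ (M2 ⊕ K) = M1 ⊕ M2, so the key drops out. Then M2 = (M1 ⊕ M2) ⊕ M1 over the first 12 bytes.
byte 0: (99 ⊕ 06) ⊕ 47 = 9f ⊕ 47 = d8
byte 1: (cc ⊕ c6) ⊕ 45 = 0a ⊕ 45 = 4f
byte 2: (46 ⊕ b3) ⊕ 54 = f5 ⊕ 54 = a1
byte 3: (ff ⊕ 8c) ⊕ 20 = 73 ⊕ 20 = 53
byte 4: (f5 ⊕ 62) ⊕ 2f = 97 ⊕ 2f = b8
byte 5: (50 ⊕ fa) ⊕ 20 = aa ⊕ 20 = 8a
byte 6: (30 ⊕ a0) ⊕ 61 = 90 ⊕ 61 = f1
byte 7: (db ⊕ ca) ⊕ 67 = 11 ⊕ 67 = 76
byte 8: (f6 ⊕ 41) ⊕ 65 = b7 ⊕ 65 = d2
byte 9: (ea ⊕ 08) ⊕ 6e = e2 ⊕ 6e = 8c
byte 10: (09 ⊕ 07) ⊕ 74 = 0e ⊕ 74 = 7a
byte 11: (17 ⊕ 08) ⊕ 20 = 1f ⊕ 20 = 3f

[216, 79, 161, 83, 184, 138, 241, 118, 210, 140, 122, 63]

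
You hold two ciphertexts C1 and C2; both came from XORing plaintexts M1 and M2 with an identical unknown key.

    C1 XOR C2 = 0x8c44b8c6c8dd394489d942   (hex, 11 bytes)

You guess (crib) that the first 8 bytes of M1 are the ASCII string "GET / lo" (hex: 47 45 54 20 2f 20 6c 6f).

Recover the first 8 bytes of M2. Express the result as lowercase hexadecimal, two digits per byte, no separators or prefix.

Since C1 ⊕ C2 = M1 ⊕ M2, XORing with the guessed M1 bytes yields the corresponding M2 bytes: M2 = (C1 ⊕ C2) ⊕ M1.
byte 0: 8c XOR 47 = cb
byte 1: 44 XOR 45 = 01
byte 2: b8 XOR 54 = ec
byte 3: c6 XOR 20 = e6
byte 4: c8 XOR 2f = e7
byte 5: dd XOR 20 = fd
byte 6: 39 XOR 6c = 55
byte 7: 44 XOR 6f = 2b

cb01ece6e7fd552b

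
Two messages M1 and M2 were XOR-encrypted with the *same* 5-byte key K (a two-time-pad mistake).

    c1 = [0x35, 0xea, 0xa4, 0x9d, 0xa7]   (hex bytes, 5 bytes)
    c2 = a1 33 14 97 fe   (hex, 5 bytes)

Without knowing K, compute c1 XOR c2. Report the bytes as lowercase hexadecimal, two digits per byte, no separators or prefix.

c1 ⊕ c2 = (M1 ⊕ K) ⊕ (M2 ⊕ K) = M1 ⊕ M2 — the shared key cancels under XOR.
 53 ⊕ 161 = 148
234 ⊕  51 = 217
164 ⊕  20 = 176
157 ⊕ 151 =  10
167 ⊕ 254 =  89

94d9b00a59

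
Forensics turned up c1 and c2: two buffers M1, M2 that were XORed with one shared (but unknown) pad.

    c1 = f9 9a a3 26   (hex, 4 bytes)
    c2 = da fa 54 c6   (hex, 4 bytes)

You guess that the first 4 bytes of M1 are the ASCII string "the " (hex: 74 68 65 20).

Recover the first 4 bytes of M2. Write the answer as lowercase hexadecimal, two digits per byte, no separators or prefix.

First, c1 ⊕ c2 = (M1 ⊕ K) ⊕ (M2 ⊕ K) = M1 ⊕ M2, so the key drops out. Then M2 = (M1 ⊕ M2) ⊕ M1 over the first 4 bytes.
byte 0: (f9 ^ da) ^ 74 = 23 ^ 74 = 57
byte 1: (9a ^ fa) ^ 68 = 60 ^ 68 = 08
byte 2: (a3 ^ 54) ^ 65 = f7 ^ 65 = 92
byte 3: (26 ^ c6) ^ 20 = e0 ^ 20 = c0

570892c0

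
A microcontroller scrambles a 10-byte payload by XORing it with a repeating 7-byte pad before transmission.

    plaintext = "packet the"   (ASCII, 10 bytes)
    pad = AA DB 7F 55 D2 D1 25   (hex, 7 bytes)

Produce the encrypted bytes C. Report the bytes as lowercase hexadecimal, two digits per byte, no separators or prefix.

daba1c3eb7a505deb31a

The 7-byte key repeats, so the effective keystream is aa db 7f 55 d2 d1 25 aa db 7f.
byte 0: 112 XOR 170 = 218
byte 1:  97 XOR 219 = 186
byte 2:  99 XOR 127 =  28
byte 3: 107 XOR  85 =  62
byte 4: 101 XOR 210 = 183
byte 5: 116 XOR 209 = 165
byte 6:  32 XOR  37 =   5
byte 7: 116 XOR 170 = 222
byte 8: 104 XOR 219 = 179
byte 9: 101 XOR 127 =  26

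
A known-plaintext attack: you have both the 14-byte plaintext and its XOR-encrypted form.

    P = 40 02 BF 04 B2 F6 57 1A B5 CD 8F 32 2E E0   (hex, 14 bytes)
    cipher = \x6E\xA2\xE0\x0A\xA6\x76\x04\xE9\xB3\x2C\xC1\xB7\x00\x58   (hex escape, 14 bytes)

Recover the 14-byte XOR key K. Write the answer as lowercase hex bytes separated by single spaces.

2e a0 5f 0e 14 80 53 f3 06 e1 4e 85 2e b8

Since cipher = P ⊕ K, XORing both sides with P gives K = P ⊕ cipher.
40 ^ 6e = 2e
02 ^ a2 = a0
bf ^ e0 = 5f
04 ^ 0a = 0e
b2 ^ a6 = 14
f6 ^ 76 = 80
57 ^ 04 = 53
1a ^ e9 = f3
b5 ^ b3 = 06
cd ^ 2c = e1
8f ^ c1 = 4e
32 ^ b7 = 85
2e ^ 00 = 2e
e0 ^ 58 = b8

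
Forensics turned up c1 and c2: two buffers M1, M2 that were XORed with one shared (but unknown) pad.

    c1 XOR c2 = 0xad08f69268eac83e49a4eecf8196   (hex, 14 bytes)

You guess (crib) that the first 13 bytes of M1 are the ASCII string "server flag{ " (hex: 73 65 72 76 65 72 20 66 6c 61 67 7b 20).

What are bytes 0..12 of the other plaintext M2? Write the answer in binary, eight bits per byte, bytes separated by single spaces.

Since c1 ⊕ c2 = M1 ⊕ M2, XORing with the guessed M1 bytes yields the corresponding M2 bytes: M2 = (c1 ⊕ c2) ⊕ M1.
ad xor 73 = de
08 xor 65 = 6d
f6 xor 72 = 84
92 xor 76 = e4
68 xor 65 = 0d
ea xor 72 = 98
c8 xor 20 = e8
3e xor 66 = 58
49 xor 6c = 25
a4 xor 61 = c5
ee xor 67 = 89
cf xor 7b = b4
81 xor 20 = a1

11011110 01101101 10000100 11100100 00001101 10011000 11101000 01011000 00100101 11000101 10001001 10110100 10100001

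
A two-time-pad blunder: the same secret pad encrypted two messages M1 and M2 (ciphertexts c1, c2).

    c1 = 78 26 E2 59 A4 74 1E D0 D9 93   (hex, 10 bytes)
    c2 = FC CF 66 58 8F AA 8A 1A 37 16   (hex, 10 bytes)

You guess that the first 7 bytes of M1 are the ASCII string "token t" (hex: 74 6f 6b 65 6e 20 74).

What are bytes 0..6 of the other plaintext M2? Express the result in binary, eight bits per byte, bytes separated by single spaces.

11110000 10000110 11101111 01100100 01000101 11111110 11100000

First, c1 ⊕ c2 = (M1 ⊕ K) ⊕ (M2 ⊕ K) = M1 ⊕ M2, so the key drops out. Then M2 = (M1 ⊕ M2) ⊕ M1 over the first 7 bytes.
byte 0: (78 ^ fc) ^ 74 = 84 ^ 74 = f0
byte 1: (26 ^ cf) ^ 6f = e9 ^ 6f = 86
byte 2: (e2 ^ 66) ^ 6b = 84 ^ 6b = ef
byte 3: (59 ^ 58) ^ 65 = 01 ^ 65 = 64
byte 4: (a4 ^ 8f) ^ 6e = 2b ^ 6e = 45
byte 5: (74 ^ aa) ^ 20 = de ^ 20 = fe
byte 6: (1e ^ 8a) ^ 74 = 94 ^ 74 = e0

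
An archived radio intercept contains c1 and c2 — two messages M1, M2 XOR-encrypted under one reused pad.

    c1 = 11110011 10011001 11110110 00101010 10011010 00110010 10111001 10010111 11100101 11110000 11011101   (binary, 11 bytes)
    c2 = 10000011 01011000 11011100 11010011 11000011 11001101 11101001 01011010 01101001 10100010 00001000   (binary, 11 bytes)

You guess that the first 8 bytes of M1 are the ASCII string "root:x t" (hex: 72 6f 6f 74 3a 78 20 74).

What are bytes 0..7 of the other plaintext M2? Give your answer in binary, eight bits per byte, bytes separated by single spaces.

00000010 10101110 01000101 10001101 01100011 10000111 01110000 10111001

First, c1 ⊕ c2 = (M1 ⊕ K) ⊕ (M2 ⊕ K) = M1 ⊕ M2, so the key drops out. Then M2 = (M1 ⊕ M2) ⊕ M1 over the first 8 bytes.
byte 0: (f3 ⊕ 83) ⊕ 72 = 70 ⊕ 72 = 02
byte 1: (99 ⊕ 58) ⊕ 6f = c1 ⊕ 6f = ae
byte 2: (f6 ⊕ dc) ⊕ 6f = 2a ⊕ 6f = 45
byte 3: (2a ⊕ d3) ⊕ 74 = f9 ⊕ 74 = 8d
byte 4: (9a ⊕ c3) ⊕ 3a = 59 ⊕ 3a = 63
byte 5: (32 ⊕ cd) ⊕ 78 = ff ⊕ 78 = 87
byte 6: (b9 ⊕ e9) ⊕ 20 = 50 ⊕ 20 = 70
byte 7: (97 ⊕ 5a) ⊕ 74 = cd ⊕ 74 = b9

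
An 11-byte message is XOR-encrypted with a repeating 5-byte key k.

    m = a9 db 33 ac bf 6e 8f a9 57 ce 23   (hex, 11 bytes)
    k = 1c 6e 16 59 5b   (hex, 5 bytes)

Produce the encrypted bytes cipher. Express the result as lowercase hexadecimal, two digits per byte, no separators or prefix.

b5b525f5e472e1bf0e953f

The 5-byte key repeats, so the effective keystream is 1c 6e 16 59 5b 1c 6e 16 59 5b 1c.
byte 0: 10101001 ^ 00011100 = 10110101
byte 1: 11011011 ^ 01101110 = 10110101
byte 2: 00110011 ^ 00010110 = 00100101
byte 3: 10101100 ^ 01011001 = 11110101
byte 4: 10111111 ^ 01011011 = 11100100
byte 5: 01101110 ^ 00011100 = 01110010
byte 6: 10001111 ^ 01101110 = 11100001
byte 7: 10101001 ^ 00010110 = 10111111
byte 8: 01010111 ^ 01011001 = 00001110
byte 9: 11001110 ^ 01011011 = 10010101
byte 10: 00100011 ^ 00011100 = 00111111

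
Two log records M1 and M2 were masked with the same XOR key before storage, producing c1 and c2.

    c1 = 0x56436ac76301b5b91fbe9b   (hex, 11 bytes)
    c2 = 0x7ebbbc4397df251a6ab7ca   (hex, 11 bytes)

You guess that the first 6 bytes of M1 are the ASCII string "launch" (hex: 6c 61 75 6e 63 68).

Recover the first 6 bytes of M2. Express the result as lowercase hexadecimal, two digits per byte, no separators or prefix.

4499a3ea97b6

First, c1 ⊕ c2 = (M1 ⊕ K) ⊕ (M2 ⊕ K) = M1 ⊕ M2, so the key drops out. Then M2 = (M1 ⊕ M2) ⊕ M1 over the first 6 bytes.
byte 0: (56 xor 7e) xor 6c = 28 xor 6c = 44
byte 1: (43 xor bb) xor 61 = f8 xor 61 = 99
byte 2: (6a xor bc) xor 75 = d6 xor 75 = a3
byte 3: (c7 xor 43) xor 6e = 84 xor 6e = ea
byte 4: (63 xor 97) xor 63 = f4 xor 63 = 97
byte 5: (01 xor df) xor 68 = de xor 68 = b6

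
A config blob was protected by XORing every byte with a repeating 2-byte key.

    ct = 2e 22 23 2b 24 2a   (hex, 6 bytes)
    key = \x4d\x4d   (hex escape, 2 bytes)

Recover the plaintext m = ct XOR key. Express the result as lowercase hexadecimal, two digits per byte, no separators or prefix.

636f6e666967

The 2-byte key repeats, so the effective keystream is 4d 4d 4d 4d 4d 4d.
byte 0: 2e XOR 4d = 63
byte 1: 22 XOR 4d = 6f
byte 2: 23 XOR 4d = 6e
byte 3: 2b XOR 4d = 66
byte 4: 24 XOR 4d = 69
byte 5: 2a XOR 4d = 67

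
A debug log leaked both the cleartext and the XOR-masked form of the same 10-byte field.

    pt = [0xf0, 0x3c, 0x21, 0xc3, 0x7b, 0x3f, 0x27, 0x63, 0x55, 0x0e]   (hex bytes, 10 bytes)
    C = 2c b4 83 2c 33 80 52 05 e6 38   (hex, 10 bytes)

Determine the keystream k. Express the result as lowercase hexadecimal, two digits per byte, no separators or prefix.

Since C = pt ⊕ k, XORing both sides with pt gives k = pt ⊕ C.
11110000 ⊕ 00101100 = 11011100
00111100 ⊕ 10110100 = 10001000
00100001 ⊕ 10000011 = 10100010
11000011 ⊕ 00101100 = 11101111
01111011 ⊕ 00110011 = 01001000
00111111 ⊕ 10000000 = 10111111
00100111 ⊕ 01010010 = 01110101
01100011 ⊕ 00000101 = 01100110
01010101 ⊕ 11100110 = 10110011
00001110 ⊕ 00111000 = 00110110

dc88a2ef48bf7566b336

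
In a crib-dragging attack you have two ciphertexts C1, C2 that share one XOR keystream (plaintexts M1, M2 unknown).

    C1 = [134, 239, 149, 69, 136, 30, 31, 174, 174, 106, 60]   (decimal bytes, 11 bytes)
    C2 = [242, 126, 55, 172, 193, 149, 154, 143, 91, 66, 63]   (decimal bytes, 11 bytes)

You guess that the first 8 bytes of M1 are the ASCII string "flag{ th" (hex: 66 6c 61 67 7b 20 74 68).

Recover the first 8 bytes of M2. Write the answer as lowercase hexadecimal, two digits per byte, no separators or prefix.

12fdc38e32abf149

First, C1 ⊕ C2 = (M1 ⊕ K) ⊕ (M2 ⊕ K) = M1 ⊕ M2, so the key drops out. Then M2 = (M1 ⊕ M2) ⊕ M1 over the first 8 bytes.
byte 0: (86 XOR f2) XOR 66 = 74 XOR 66 = 12
byte 1: (ef XOR 7e) XOR 6c = 91 XOR 6c = fd
byte 2: (95 XOR 37) XOR 61 = a2 XOR 61 = c3
byte 3: (45 XOR ac) XOR 67 = e9 XOR 67 = 8e
byte 4: (88 XOR c1) XOR 7b = 49 XOR 7b = 32
byte 5: (1e XOR 95) XOR 20 = 8b XOR 20 = ab
byte 6: (1f XOR 9a) XOR 74 = 85 XOR 74 = f1
byte 7: (ae XOR 8f) XOR 68 = 21 XOR 68 = 49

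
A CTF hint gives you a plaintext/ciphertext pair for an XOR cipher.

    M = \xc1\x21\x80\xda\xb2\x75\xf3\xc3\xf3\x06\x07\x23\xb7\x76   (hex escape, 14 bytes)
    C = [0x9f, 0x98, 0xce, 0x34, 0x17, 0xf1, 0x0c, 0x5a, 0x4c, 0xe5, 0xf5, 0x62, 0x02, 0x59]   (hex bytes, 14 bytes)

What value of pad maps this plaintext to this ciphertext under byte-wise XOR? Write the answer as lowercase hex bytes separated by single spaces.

Since C = M ⊕ pad, XORing both sides with M gives pad = M ⊕ C.
byte 0: 193 ⊕ 159 =  94
byte 1:  33 ⊕ 152 = 185
byte 2: 128 ⊕ 206 =  78
byte 3: 218 ⊕  52 = 238
byte 4: 178 ⊕  23 = 165
byte 5: 117 ⊕ 241 = 132
byte 6: 243 ⊕  12 = 255
byte 7: 195 ⊕  90 = 153
byte 8: 243 ⊕  76 = 191
byte 9:   6 ⊕ 229 = 227
byte 10:   7 ⊕ 245 = 242
byte 11:  35 ⊕  98 =  65
byte 12: 183 ⊕   2 = 181
byte 13: 118 ⊕  89 =  47

5e b9 4e ee a5 84 ff 99 bf e3 f2 41 b5 2f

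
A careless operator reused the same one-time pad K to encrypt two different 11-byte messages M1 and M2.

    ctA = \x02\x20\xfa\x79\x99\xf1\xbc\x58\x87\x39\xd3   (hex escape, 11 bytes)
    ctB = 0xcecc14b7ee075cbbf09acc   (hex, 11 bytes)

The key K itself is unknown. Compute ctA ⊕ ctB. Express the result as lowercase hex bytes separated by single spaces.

cc ec ee ce 77 f6 e0 e3 77 a3 1f

ctA ⊕ ctB = (M1 ⊕ K) ⊕ (M2 ⊕ K) = M1 ⊕ M2 — the shared key cancels under XOR.
02 xor ce = cc
20 xor cc = ec
fa xor 14 = ee
79 xor b7 = ce
99 xor ee = 77
f1 xor 07 = f6
bc xor 5c = e0
58 xor bb = e3
87 xor f0 = 77
39 xor 9a = a3
d3 xor cc = 1f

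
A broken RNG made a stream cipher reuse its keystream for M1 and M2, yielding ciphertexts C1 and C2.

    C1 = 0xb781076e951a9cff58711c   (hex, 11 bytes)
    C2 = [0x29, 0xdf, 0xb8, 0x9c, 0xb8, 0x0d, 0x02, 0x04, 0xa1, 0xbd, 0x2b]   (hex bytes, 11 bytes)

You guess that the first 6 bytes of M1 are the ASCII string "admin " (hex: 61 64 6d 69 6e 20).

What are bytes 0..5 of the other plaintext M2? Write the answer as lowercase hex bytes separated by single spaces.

ff 3a d2 9b 43 37

First, C1 ⊕ C2 = (M1 ⊕ K) ⊕ (M2 ⊕ K) = M1 ⊕ M2, so the key drops out. Then M2 = (M1 ⊕ M2) ⊕ M1 over the first 6 bytes.
byte 0: (b7 xor 29) xor 61 = 9e xor 61 = ff
byte 1: (81 xor df) xor 64 = 5e xor 64 = 3a
byte 2: (07 xor b8) xor 6d = bf xor 6d = d2
byte 3: (6e xor 9c) xor 69 = f2 xor 69 = 9b
byte 4: (95 xor b8) xor 6e = 2d xor 6e = 43
byte 5: (1a xor 0d) xor 20 = 17 xor 20 = 37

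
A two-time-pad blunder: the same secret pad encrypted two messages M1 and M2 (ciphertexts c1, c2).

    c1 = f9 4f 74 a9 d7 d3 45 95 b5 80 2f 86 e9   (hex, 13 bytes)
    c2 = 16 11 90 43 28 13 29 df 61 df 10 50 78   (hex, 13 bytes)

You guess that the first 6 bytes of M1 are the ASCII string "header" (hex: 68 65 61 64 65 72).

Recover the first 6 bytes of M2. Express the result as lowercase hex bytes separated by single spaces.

First, c1 ⊕ c2 = (M1 ⊕ K) ⊕ (M2 ⊕ K) = M1 ⊕ M2, so the key drops out. Then M2 = (M1 ⊕ M2) ⊕ M1 over the first 6 bytes.
byte 0: (f9 XOR 16) XOR 68 = ef XOR 68 = 87
byte 1: (4f XOR 11) XOR 65 = 5e XOR 65 = 3b
byte 2: (74 XOR 90) XOR 61 = e4 XOR 61 = 85
byte 3: (a9 XOR 43) XOR 64 = ea XOR 64 = 8e
byte 4: (d7 XOR 28) XOR 65 = ff XOR 65 = 9a
byte 5: (d3 XOR 13) XOR 72 = c0 XOR 72 = b2

87 3b 85 8e 9a b2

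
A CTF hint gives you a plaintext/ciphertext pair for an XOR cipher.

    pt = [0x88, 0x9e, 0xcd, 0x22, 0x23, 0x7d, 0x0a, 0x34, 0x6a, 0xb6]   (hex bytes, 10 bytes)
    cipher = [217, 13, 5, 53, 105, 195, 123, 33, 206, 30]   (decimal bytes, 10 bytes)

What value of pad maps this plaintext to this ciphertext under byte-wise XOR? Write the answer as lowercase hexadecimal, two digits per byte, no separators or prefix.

Since cipher = pt ⊕ pad, XORing both sides with pt gives pad = pt ⊕ cipher.
10001000 XOR 11011001 = 01010001
10011110 XOR 00001101 = 10010011
11001101 XOR 00000101 = 11001000
00100010 XOR 00110101 = 00010111
00100011 XOR 01101001 = 01001010
01111101 XOR 11000011 = 10111110
00001010 XOR 01111011 = 01110001
00110100 XOR 00100001 = 00010101
01101010 XOR 11001110 = 10100100
10110110 XOR 00011110 = 10101000

5193c8174abe7115a4a8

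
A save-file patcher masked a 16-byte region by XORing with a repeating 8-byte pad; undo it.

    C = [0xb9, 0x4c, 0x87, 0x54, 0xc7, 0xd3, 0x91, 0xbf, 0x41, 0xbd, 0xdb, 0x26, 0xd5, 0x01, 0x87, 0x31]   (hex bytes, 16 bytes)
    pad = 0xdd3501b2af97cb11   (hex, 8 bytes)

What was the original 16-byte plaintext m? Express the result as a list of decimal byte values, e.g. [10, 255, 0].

[100, 121, 134, 230, 104, 68, 90, 174, 156, 136, 218, 148, 122, 150, 76, 32]

The 8-byte key repeats, so the effective keystream is dd 35 01 b2 af 97 cb 11 dd 35 01 b2 af 97 cb 11.
byte 0: 185 ⊕ 221 = 100
byte 1:  76 ⊕  53 = 121
byte 2: 135 ⊕   1 = 134
byte 3:  84 ⊕ 178 = 230
byte 4: 199 ⊕ 175 = 104
byte 5: 211 ⊕ 151 =  68
byte 6: 145 ⊕ 203 =  90
byte 7: 191 ⊕  17 = 174
byte 8:  65 ⊕ 221 = 156
byte 9: 189 ⊕  53 = 136
byte 10: 219 ⊕   1 = 218
byte 11:  38 ⊕ 178 = 148
byte 12: 213 ⊕ 175 = 122
byte 13:   1 ⊕ 151 = 150
byte 14: 135 ⊕ 203 =  76
byte 15:  49 ⊕  17 =  32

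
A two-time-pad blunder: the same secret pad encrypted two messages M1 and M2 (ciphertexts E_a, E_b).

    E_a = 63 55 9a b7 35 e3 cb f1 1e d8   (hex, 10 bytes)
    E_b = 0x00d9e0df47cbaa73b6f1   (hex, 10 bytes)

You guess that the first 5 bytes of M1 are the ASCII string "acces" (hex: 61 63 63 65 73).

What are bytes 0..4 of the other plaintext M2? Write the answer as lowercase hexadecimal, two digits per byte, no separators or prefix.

02ef190d01

First, E_a ⊕ E_b = (M1 ⊕ K) ⊕ (M2 ⊕ K) = M1 ⊕ M2, so the key drops out. Then M2 = (M1 ⊕ M2) ⊕ M1 over the first 5 bytes.
byte 0: (63 ⊕ 00) ⊕ 61 = 63 ⊕ 61 = 02
byte 1: (55 ⊕ d9) ⊕ 63 = 8c ⊕ 63 = ef
byte 2: (9a ⊕ e0) ⊕ 63 = 7a ⊕ 63 = 19
byte 3: (b7 ⊕ df) ⊕ 65 = 68 ⊕ 65 = 0d
byte 4: (35 ⊕ 47) ⊕ 73 = 72 ⊕ 73 = 01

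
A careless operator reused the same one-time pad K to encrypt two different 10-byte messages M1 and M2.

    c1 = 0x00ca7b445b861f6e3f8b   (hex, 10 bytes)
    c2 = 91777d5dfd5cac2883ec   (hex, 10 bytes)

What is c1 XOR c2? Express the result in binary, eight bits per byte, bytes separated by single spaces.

c1 ⊕ c2 = (M1 ⊕ K) ⊕ (M2 ⊕ K) = M1 ⊕ M2 — the shared key cancels under XOR.
byte 0: 00000000 XOR 10010001 = 10010001
byte 1: 11001010 XOR 01110111 = 10111101
byte 2: 01111011 XOR 01111101 = 00000110
byte 3: 01000100 XOR 01011101 = 00011001
byte 4: 01011011 XOR 11111101 = 10100110
byte 5: 10000110 XOR 01011100 = 11011010
byte 6: 00011111 XOR 10101100 = 10110011
byte 7: 01101110 XOR 00101000 = 01000110
byte 8: 00111111 XOR 10000011 = 10111100
byte 9: 10001011 XOR 11101100 = 01100111

10010001 10111101 00000110 00011001 10100110 11011010 10110011 01000110 10111100 01100111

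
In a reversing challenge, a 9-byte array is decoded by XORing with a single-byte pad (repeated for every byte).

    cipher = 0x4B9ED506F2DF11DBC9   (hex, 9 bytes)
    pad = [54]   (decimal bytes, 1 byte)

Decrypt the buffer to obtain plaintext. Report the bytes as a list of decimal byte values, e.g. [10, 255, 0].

[125, 168, 227, 48, 196, 233, 39, 237, 255]

The 1-byte key repeats, so the effective keystream is 36 36 36 36 36 36 36 36 36.
byte 0: 4b XOR 36 = 7d
byte 1: 9e XOR 36 = a8
byte 2: d5 XOR 36 = e3
byte 3: 06 XOR 36 = 30
byte 4: f2 XOR 36 = c4
byte 5: df XOR 36 = e9
byte 6: 11 XOR 36 = 27
byte 7: db XOR 36 = ed
byte 8: c9 XOR 36 = ff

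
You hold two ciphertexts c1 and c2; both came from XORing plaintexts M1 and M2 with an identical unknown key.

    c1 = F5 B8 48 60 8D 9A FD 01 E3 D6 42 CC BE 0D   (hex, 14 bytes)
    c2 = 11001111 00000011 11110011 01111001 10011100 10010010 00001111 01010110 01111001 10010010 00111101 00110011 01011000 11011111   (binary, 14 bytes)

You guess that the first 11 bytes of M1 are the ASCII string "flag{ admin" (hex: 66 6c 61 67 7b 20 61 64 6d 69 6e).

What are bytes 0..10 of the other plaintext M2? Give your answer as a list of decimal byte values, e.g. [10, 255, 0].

[92, 215, 218, 126, 106, 40, 147, 51, 247, 45, 17]

First, c1 ⊕ c2 = (M1 ⊕ K) ⊕ (M2 ⊕ K) = M1 ⊕ M2, so the key drops out. Then M2 = (M1 ⊕ M2) ⊕ M1 over the first 11 bytes.
byte 0: (f5 ^ cf) ^ 66 = 3a ^ 66 = 5c
byte 1: (b8 ^ 03) ^ 6c = bb ^ 6c = d7
byte 2: (48 ^ f3) ^ 61 = bb ^ 61 = da
byte 3: (60 ^ 79) ^ 67 = 19 ^ 67 = 7e
byte 4: (8d ^ 9c) ^ 7b = 11 ^ 7b = 6a
byte 5: (9a ^ 92) ^ 20 = 08 ^ 20 = 28
byte 6: (fd ^ 0f) ^ 61 = f2 ^ 61 = 93
byte 7: (01 ^ 56) ^ 64 = 57 ^ 64 = 33
byte 8: (e3 ^ 79) ^ 6d = 9a ^ 6d = f7
byte 9: (d6 ^ 92) ^ 69 = 44 ^ 69 = 2d
byte 10: (42 ^ 3d) ^ 6e = 7f ^ 6e = 11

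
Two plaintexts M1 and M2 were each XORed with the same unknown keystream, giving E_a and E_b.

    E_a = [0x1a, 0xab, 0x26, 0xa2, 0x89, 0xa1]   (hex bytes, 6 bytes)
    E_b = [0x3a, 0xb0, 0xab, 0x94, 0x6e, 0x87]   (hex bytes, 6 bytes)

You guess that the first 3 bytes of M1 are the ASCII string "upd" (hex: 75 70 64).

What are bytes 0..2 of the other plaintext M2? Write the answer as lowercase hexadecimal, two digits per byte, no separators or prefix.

First, E_a ⊕ E_b = (M1 ⊕ K) ⊕ (M2 ⊕ K) = M1 ⊕ M2, so the key drops out. Then M2 = (M1 ⊕ M2) ⊕ M1 over the first 3 bytes.
byte 0: (1a ⊕ 3a) ⊕ 75 = 20 ⊕ 75 = 55
byte 1: (ab ⊕ b0) ⊕ 70 = 1b ⊕ 70 = 6b
byte 2: (26 ⊕ ab) ⊕ 64 = 8d ⊕ 64 = e9

556be9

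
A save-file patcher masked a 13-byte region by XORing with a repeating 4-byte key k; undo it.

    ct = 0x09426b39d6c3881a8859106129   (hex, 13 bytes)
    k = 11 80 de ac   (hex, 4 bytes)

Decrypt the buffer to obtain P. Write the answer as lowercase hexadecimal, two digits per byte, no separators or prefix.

The 4-byte key repeats, so the effective keystream is 11 80 de ac 11 80 de ac 11 80 de ac 11.
byte 0: 09 ⊕ 11 = 18
byte 1: 42 ⊕ 80 = c2
byte 2: 6b ⊕ de = b5
byte 3: 39 ⊕ ac = 95
byte 4: d6 ⊕ 11 = c7
byte 5: c3 ⊕ 80 = 43
byte 6: 88 ⊕ de = 56
byte 7: 1a ⊕ ac = b6
byte 8: 88 ⊕ 11 = 99
byte 9: 59 ⊕ 80 = d9
byte 10: 10 ⊕ de = ce
byte 11: 61 ⊕ ac = cd
byte 12: 29 ⊕ 11 = 38

18c2b595c74356b699d9cecd38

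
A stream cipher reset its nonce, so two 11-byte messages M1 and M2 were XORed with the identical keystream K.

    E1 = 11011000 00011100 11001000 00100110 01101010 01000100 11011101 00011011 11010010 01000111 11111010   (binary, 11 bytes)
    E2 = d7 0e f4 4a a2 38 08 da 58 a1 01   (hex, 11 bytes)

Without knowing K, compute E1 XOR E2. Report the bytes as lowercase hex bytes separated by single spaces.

0f 12 3c 6c c8 7c d5 c1 8a e6 fb

E1 ⊕ E2 = (M1 ⊕ K) ⊕ (M2 ⊕ K) = M1 ⊕ M2 — the shared key cancels under XOR.
byte 0: d8 xor d7 = 0f
byte 1: 1c xor 0e = 12
byte 2: c8 xor f4 = 3c
byte 3: 26 xor 4a = 6c
byte 4: 6a xor a2 = c8
byte 5: 44 xor 38 = 7c
byte 6: dd xor 08 = d5
byte 7: 1b xor da = c1
byte 8: d2 xor 58 = 8a
byte 9: 47 xor a1 = e6
byte 10: fa xor 01 = fb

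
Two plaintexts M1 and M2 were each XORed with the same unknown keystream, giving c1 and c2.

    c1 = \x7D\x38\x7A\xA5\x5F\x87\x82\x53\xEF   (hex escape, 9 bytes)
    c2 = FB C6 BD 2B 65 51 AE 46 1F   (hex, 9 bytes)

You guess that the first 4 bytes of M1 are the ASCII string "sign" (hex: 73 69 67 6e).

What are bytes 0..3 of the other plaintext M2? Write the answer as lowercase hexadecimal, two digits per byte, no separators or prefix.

First, c1 ⊕ c2 = (M1 ⊕ K) ⊕ (M2 ⊕ K) = M1 ⊕ M2, so the key drops out. Then M2 = (M1 ⊕ M2) ⊕ M1 over the first 4 bytes.
byte 0: (7d xor fb) xor 73 = 86 xor 73 = f5
byte 1: (38 xor c6) xor 69 = fe xor 69 = 97
byte 2: (7a xor bd) xor 67 = c7 xor 67 = a0
byte 3: (a5 xor 2b) xor 6e = 8e xor 6e = e0

f597a0e0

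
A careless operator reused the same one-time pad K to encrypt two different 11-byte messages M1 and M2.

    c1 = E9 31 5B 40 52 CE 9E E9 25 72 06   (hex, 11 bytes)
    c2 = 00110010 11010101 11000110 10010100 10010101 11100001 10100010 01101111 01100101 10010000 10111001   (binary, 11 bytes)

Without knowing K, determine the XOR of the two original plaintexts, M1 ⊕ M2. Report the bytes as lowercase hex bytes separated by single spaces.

db e4 9d d4 c7 2f 3c 86 40 e2 bf

c1 ⊕ c2 = (M1 ⊕ K) ⊕ (M2 ⊕ K) = M1 ⊕ M2 — the shared key cancels under XOR.
e9 XOR 32 = db
31 XOR d5 = e4
5b XOR c6 = 9d
40 XOR 94 = d4
52 XOR 95 = c7
ce XOR e1 = 2f
9e XOR a2 = 3c
e9 XOR 6f = 86
25 XOR 65 = 40
72 XOR 90 = e2
06 XOR b9 = bf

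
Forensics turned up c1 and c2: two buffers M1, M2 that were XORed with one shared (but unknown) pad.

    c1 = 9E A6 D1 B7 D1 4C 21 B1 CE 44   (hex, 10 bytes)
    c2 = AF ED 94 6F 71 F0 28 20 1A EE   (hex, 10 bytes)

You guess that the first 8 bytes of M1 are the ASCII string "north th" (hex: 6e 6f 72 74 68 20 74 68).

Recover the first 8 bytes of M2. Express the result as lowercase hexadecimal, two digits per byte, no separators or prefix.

First, c1 ⊕ c2 = (M1 ⊕ K) ⊕ (M2 ⊕ K) = M1 ⊕ M2, so the key drops out. Then M2 = (M1 ⊕ M2) ⊕ M1 over the first 8 bytes.
byte 0: (9e ^ af) ^ 6e = 31 ^ 6e = 5f
byte 1: (a6 ^ ed) ^ 6f = 4b ^ 6f = 24
byte 2: (d1 ^ 94) ^ 72 = 45 ^ 72 = 37
byte 3: (b7 ^ 6f) ^ 74 = d8 ^ 74 = ac
byte 4: (d1 ^ 71) ^ 68 = a0 ^ 68 = c8
byte 5: (4c ^ f0) ^ 20 = bc ^ 20 = 9c
byte 6: (21 ^ 28) ^ 74 = 09 ^ 74 = 7d
byte 7: (b1 ^ 20) ^ 68 = 91 ^ 68 = f9

5f2437acc89c7df9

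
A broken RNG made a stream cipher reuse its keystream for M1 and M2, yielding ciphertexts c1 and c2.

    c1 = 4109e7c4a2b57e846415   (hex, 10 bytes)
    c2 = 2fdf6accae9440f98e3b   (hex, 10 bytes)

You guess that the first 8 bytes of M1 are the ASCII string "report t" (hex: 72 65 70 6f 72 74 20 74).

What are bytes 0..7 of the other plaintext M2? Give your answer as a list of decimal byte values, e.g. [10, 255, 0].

First, c1 ⊕ c2 = (M1 ⊕ K) ⊕ (M2 ⊕ K) = M1 ⊕ M2, so the key drops out. Then M2 = (M1 ⊕ M2) ⊕ M1 over the first 8 bytes.
byte 0: (41 ^ 2f) ^ 72 = 6e ^ 72 = 1c
byte 1: (09 ^ df) ^ 65 = d6 ^ 65 = b3
byte 2: (e7 ^ 6a) ^ 70 = 8d ^ 70 = fd
byte 3: (c4 ^ cc) ^ 6f = 08 ^ 6f = 67
byte 4: (a2 ^ ae) ^ 72 = 0c ^ 72 = 7e
byte 5: (b5 ^ 94) ^ 74 = 21 ^ 74 = 55
byte 6: (7e ^ 40) ^ 20 = 3e ^ 20 = 1e
byte 7: (84 ^ f9) ^ 74 = 7d ^ 74 = 09

[28, 179, 253, 103, 126, 85, 30, 9]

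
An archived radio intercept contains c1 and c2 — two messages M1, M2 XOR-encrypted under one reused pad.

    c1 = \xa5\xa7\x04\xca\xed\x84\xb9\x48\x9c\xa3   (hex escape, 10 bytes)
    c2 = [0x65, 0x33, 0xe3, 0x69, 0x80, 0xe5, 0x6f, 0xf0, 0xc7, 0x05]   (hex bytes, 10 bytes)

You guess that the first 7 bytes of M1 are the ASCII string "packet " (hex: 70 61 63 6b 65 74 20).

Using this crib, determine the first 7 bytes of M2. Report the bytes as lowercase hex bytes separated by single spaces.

First, c1 ⊕ c2 = (M1 ⊕ K) ⊕ (M2 ⊕ K) = M1 ⊕ M2, so the key drops out. Then M2 = (M1 ⊕ M2) ⊕ M1 over the first 7 bytes.
byte 0: (a5 ^ 65) ^ 70 = c0 ^ 70 = b0
byte 1: (a7 ^ 33) ^ 61 = 94 ^ 61 = f5
byte 2: (04 ^ e3) ^ 63 = e7 ^ 63 = 84
byte 3: (ca ^ 69) ^ 6b = a3 ^ 6b = c8
byte 4: (ed ^ 80) ^ 65 = 6d ^ 65 = 08
byte 5: (84 ^ e5) ^ 74 = 61 ^ 74 = 15
byte 6: (b9 ^ 6f) ^ 20 = d6 ^ 20 = f6

b0 f5 84 c8 08 15 f6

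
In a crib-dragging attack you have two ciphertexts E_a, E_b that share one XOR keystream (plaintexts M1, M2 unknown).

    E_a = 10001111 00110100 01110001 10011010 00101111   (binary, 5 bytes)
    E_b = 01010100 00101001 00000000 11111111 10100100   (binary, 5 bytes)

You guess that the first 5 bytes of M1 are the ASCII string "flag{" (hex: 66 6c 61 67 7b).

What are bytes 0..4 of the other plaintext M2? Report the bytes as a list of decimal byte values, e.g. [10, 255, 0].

First, E_a ⊕ E_b = (M1 ⊕ K) ⊕ (M2 ⊕ K) = M1 ⊕ M2, so the key drops out. Then M2 = (M1 ⊕ M2) ⊕ M1 over the first 5 bytes.
byte 0: (8f ⊕ 54) ⊕ 66 = db ⊕ 66 = bd
byte 1: (34 ⊕ 29) ⊕ 6c = 1d ⊕ 6c = 71
byte 2: (71 ⊕ 00) ⊕ 61 = 71 ⊕ 61 = 10
byte 3: (9a ⊕ ff) ⊕ 67 = 65 ⊕ 67 = 02
byte 4: (2f ⊕ a4) ⊕ 7b = 8b ⊕ 7b = f0

[189, 113, 16, 2, 240]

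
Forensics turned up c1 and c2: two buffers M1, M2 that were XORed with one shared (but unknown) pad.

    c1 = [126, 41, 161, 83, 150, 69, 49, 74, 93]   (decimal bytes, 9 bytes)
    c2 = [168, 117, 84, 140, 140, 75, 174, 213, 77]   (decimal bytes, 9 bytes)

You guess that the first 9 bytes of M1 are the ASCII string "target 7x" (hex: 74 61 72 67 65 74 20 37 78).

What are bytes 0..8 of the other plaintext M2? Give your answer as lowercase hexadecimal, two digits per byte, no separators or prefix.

a23d87b87f7abfa868

First, c1 ⊕ c2 = (M1 ⊕ K) ⊕ (M2 ⊕ K) = M1 ⊕ M2, so the key drops out. Then M2 = (M1 ⊕ M2) ⊕ M1 over the first 9 bytes.
byte 0: (7e ^ a8) ^ 74 = d6 ^ 74 = a2
byte 1: (29 ^ 75) ^ 61 = 5c ^ 61 = 3d
byte 2: (a1 ^ 54) ^ 72 = f5 ^ 72 = 87
byte 3: (53 ^ 8c) ^ 67 = df ^ 67 = b8
byte 4: (96 ^ 8c) ^ 65 = 1a ^ 65 = 7f
byte 5: (45 ^ 4b) ^ 74 = 0e ^ 74 = 7a
byte 6: (31 ^ ae) ^ 20 = 9f ^ 20 = bf
byte 7: (4a ^ d5) ^ 37 = 9f ^ 37 = a8
byte 8: (5d ^ 4d) ^ 78 = 10 ^ 78 = 68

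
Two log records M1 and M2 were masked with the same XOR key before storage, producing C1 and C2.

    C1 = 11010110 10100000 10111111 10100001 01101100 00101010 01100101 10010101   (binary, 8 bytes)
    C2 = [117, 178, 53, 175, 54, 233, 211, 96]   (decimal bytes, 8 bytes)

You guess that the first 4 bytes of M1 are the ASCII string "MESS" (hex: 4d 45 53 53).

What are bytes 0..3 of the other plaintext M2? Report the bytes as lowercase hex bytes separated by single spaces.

ee 57 d9 5d

First, C1 ⊕ C2 = (M1 ⊕ K) ⊕ (M2 ⊕ K) = M1 ⊕ M2, so the key drops out. Then M2 = (M1 ⊕ M2) ⊕ M1 over the first 4 bytes.
byte 0: (d6 XOR 75) XOR 4d = a3 XOR 4d = ee
byte 1: (a0 XOR b2) XOR 45 = 12 XOR 45 = 57
byte 2: (bf XOR 35) XOR 53 = 8a XOR 53 = d9
byte 3: (a1 XOR af) XOR 53 = 0e XOR 53 = 5d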